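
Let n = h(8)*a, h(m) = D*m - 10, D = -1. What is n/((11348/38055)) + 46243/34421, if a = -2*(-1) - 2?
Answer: 46243/34421 ≈ 1.3435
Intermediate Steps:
a = 0 (a = 2 - 2 = 0)
h(m) = -10 - m (h(m) = -m - 10 = -10 - m)
n = 0 (n = (-10 - 1*8)*0 = (-10 - 8)*0 = -18*0 = 0)
n/((11348/38055)) + 46243/34421 = 0/((11348/38055)) + 46243/34421 = 0/((11348*(1/38055))) + 46243*(1/34421) = 0/(11348/38055) + 46243/34421 = 0*(38055/11348) + 46243/34421 = 0 + 46243/34421 = 46243/34421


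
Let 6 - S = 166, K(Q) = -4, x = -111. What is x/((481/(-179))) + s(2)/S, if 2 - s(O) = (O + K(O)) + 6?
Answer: 42973/1040 ≈ 41.320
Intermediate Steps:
s(O) = -O (s(O) = 2 - ((O - 4) + 6) = 2 - ((-4 + O) + 6) = 2 - (2 + O) = 2 + (-2 - O) = -O)
S = -160 (S = 6 - 1*166 = 6 - 166 = -160)
x/((481/(-179))) + s(2)/S = -111/(481/(-179)) - 1*2/(-160) = -111/(481*(-1/179)) - 2*(-1/160) = -111/(-481/179) + 1/80 = -111*(-179/481) + 1/80 = 537/13 + 1/80 = 42973/1040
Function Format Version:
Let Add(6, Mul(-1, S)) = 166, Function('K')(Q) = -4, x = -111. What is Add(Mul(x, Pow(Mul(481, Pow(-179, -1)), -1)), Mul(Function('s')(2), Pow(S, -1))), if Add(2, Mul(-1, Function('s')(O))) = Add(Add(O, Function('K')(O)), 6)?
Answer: Rational(42973, 1040) ≈ 41.320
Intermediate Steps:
Function('s')(O) = Mul(-1, O) (Function('s')(O) = Add(2, Mul(-1, Add(Add(O, -4), 6))) = Add(2, Mul(-1, Add(Add(-4, O), 6))) = Add(2, Mul(-1, Add(2, O))) = Add(2, Add(-2, Mul(-1, O))) = Mul(-1, O))
S = -160 (S = Add(6, Mul(-1, 166)) = Add(6, -166) = -160)
Add(Mul(x, Pow(Mul(481, Pow(-179, -1)), -1)), Mul(Function('s')(2), Pow(S, -1))) = Add(Mul(-111, Pow(Mul(481, Pow(-179, -1)), -1)), Mul(Mul(-1, 2), Pow(-160, -1))) = Add(Mul(-111, Pow(Mul(481, Rational(-1, 179)), -1)), Mul(-2, Rational(-1, 160))) = Add(Mul(-111, Pow(Rational(-481, 179), -1)), Rational(1, 80)) = Add(Mul(-111, Rational(-179, 481)), Rational(1, 80)) = Add(Rational(537, 13), Rational(1, 80)) = Rational(42973, 1040)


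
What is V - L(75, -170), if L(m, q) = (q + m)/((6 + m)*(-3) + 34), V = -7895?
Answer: -86850/11 ≈ -7895.5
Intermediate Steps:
L(m, q) = (m + q)/(16 - 3*m) (L(m, q) = (m + q)/((-18 - 3*m) + 34) = (m + q)/(16 - 3*m))
V - L(75, -170) = -7895 - (-1*75 - 1*(-170))/(-16 + 3*75) = -7895 - (-75 + 170)/(-16 + 225) = -7895 - 95/209 = -7895 - 1*5/11 = -7895 - 5/11 = -86850/11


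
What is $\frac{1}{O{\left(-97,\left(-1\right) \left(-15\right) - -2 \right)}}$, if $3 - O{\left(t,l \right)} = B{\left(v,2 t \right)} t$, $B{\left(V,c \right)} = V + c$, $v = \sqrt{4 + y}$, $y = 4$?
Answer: $- \frac{18815}{353928953} - \frac{194 \sqrt{2}}{353928953} \approx -5.3936 \cdot 10^{-5}$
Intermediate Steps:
$v = 2 \sqrt{2}$ ($v = \sqrt{4 + 4} = \sqrt{8} = 2 \sqrt{2} \approx 2.8284$)
$O{\left(t,l \right)} = 3 - t \left(2 t + 2 \sqrt{2}\right)$ ($O{\left(t,l \right)} = 3 - \left(2 \sqrt{2} + 2 t\right) t = 3 - \left(2 t + 2 \sqrt{2}\right) t = 3 - t \left(2 t + 2 \sqrt{2}\right)$)
$\frac{1}{O{\left(-97,\left(-1\right) \left(-15\right) - -2 \right)}} = \frac{1}{3 - - 194 \left(-97 + \sqrt{2}\right)} = \frac{1}{3 - \left(18818 - 194 \sqrt{2}\right)} = \frac{1}{-18815 + 194 \sqrt{2}}$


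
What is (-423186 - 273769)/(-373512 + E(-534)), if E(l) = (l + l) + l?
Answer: 696955/375114 ≈ 1.8580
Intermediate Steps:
E(l) = 3*l (E(l) = 2*l + l = 3*l)
(-423186 - 273769)/(-373512 + E(-534)) = (-423186 - 273769)/(-373512 + 3*(-534)) = -696955/(-373512 - 1602) = -696955/(-375114) = -696955*(-1/375114) = 696955/375114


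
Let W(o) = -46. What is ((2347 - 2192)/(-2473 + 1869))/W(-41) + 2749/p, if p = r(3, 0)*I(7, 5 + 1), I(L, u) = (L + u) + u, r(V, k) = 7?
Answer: 76398831/3695272 ≈ 20.675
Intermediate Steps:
I(L, u) = L + 2*u
p = 133 (p = 7*(7 + 2*(5 + 1)) = 7*(7 + 2*6) = 7*(7 + 12) = 7*19 = 133)
((2347 - 2192)/(-2473 + 1869))/W(-41) + 2749/p = ((2347 - 2192)/(-2473 + 1869))/(-46) + 2749/133 = (155/(-604))*(-1/46) + 2749*(1/133) = (155*(-1/604))*(-1/46) + 2749/133 = -155/604*(-1/46) + 2749/133 = 155/27784 + 2749/133 = 76398831/3695272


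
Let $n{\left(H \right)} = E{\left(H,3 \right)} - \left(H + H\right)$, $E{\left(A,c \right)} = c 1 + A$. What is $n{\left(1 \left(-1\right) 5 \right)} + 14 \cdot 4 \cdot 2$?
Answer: $120$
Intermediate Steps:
$E{\left(A,c \right)} = A + c$ ($E{\left(A,c \right)} = c + A = A + c$)
$n{\left(H \right)} = 3 - H$ ($n{\left(H \right)} = \left(H + 3\right) - \left(H + H\right) = \left(3 + H\right) - 2 H = 3 - H$)
$n{\left(1 \left(-1\right) 5 \right)} + 14 \cdot 4 \cdot 2 = \left(3 - 1 \left(-1\right) 5\right) + 14 \cdot 4 \cdot 2 = \left(3 - \left(-1\right) 5\right) + 14 \cdot 8 = \left(3 - -5\right) + 112 = \left(3 + 5\right) + 112 = 8 + 112 = 120$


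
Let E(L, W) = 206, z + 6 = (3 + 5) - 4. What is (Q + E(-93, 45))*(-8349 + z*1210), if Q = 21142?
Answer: -229896612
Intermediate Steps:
z = -2 (z = -6 + ((3 + 5) - 4) = -6 + (8 - 4) = -6 + 4 = -2)
(Q + E(-93, 45))*(-8349 + z*1210) = (21142 + 206)*(-8349 - 2*1210) = 21348*(-8349 - 2420) = 21348*(-10769) = -229896612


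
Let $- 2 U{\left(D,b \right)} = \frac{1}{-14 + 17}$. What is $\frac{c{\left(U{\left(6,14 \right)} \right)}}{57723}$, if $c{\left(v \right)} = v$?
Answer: $- \frac{1}{346338} \approx -2.8874 \cdot 10^{-6}$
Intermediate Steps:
$U{\left(D,b \right)} = - \frac{1}{6}$ ($U{\left(D,b \right)} = - \frac{1}{2 \left(-14 + 17\right)} = - \frac{1}{2 \cdot 3} = \left(- \frac{1}{2}\right) \frac{1}{3} = - \frac{1}{6}$)
$\frac{c{\left(U{\left(6,14 \right)} \right)}}{57723} = - \frac{1}{6 \cdot 57723} = \left(- \frac{1}{6}\right) \frac{1}{57723} = - \frac{1}{346338}$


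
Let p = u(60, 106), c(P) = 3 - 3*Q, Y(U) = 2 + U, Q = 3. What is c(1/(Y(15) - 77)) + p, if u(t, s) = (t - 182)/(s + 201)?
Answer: -1964/307 ≈ -6.3974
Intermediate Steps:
u(t, s) = (-182 + t)/(201 + s)
c(P) = -6 (c(P) = 3 - 3*3 = 3 - 9 = -6)
p = -122/307 (p = (-182 + 60)/(201 + 106) = -122/307 ≈ -0.39739)
c(1/(Y(15) - 77)) + p = -6 - 122/307 = -1964/307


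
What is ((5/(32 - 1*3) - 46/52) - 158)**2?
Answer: 14320669561/568516 ≈ 25190.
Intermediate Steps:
((5/(32 - 1*3) - 46/52) - 158)**2 = ((5/(32 - 3) - 46*1/52) - 158)**2 = ((5/29 - 23/26) - 158)**2 = (-537/754 - 158)**2 = (-119669/754)**2 = 14320669561/568516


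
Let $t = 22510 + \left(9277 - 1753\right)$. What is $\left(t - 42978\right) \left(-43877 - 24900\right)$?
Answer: $890249488$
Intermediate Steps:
$t = 30034$ ($t = 22510 + 7524 = 30034$)
$\left(t - 42978\right) \left(-43877 - 24900\right) = \left(30034 - 42978\right) \left(-43877 - 24900\right) = \left(-12944\right) \left(-68777\right) = 890249488$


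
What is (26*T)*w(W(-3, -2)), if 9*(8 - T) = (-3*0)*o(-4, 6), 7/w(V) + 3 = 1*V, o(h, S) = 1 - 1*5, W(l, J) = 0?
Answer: -1456/3 ≈ -485.33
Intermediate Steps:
o(h, S) = -4 (o(h, S) = 1 - 5 = -4)
w(V) = 7/(-3 + V) (w(V) = 7/(-3 + 1*V) = 7/(-3 + V))
T = 8 (T = 8 - (-3*0)*(-4)/9 = 8 - 0*(-4) = 8 - ⅑*0 = 8 + 0 = 8)
(26*T)*w(W(-3, -2)) = (26*8)*(7/(-3 + 0)) = 208*(7/(-3)) = 208*(7*(-⅓)) = 208*(-7/3) = -1456/3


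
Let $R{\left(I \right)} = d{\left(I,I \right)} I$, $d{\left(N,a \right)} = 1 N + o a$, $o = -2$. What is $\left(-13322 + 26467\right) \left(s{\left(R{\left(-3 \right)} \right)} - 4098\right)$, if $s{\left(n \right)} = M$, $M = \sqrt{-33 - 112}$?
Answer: $-53868210 + 13145 i \sqrt{145} \approx -5.3868 \cdot 10^{7} + 1.5829 \cdot 10^{5} i$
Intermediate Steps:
$d{\left(N,a \right)} = N - 2 a$ ($d{\left(N,a \right)} = 1 N - 2 a = N - 2 a$)
$M = i \sqrt{145}$ ($M = \sqrt{-145} = i \sqrt{145} \approx 12.042 i$)
$R{\left(I \right)} = - I^{2}$ ($R{\left(I \right)} = \left(I - 2 I\right) I = - I I = - I^{2}$)
$s{\left(n \right)} = i \sqrt{145}$
$\left(-13322 + 26467\right) \left(s{\left(R{\left(-3 \right)} \right)} - 4098\right) = \left(-13322 + 26467\right) \left(i \sqrt{145} - 4098\right) = 13145 \left(-4098 + i \sqrt{145}\right) = -53868210 + 13145 i \sqrt{145}$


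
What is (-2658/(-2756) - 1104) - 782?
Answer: -2597579/1378 ≈ -1885.0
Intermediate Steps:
(-2658/(-2756) - 1104) - 782 = (-2658*(-1/2756) - 1104) - 782 = (1329/1378 - 1104) - 782 = -1519983/1378 - 782 = -2597579/1378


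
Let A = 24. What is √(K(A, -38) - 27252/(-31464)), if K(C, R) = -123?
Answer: I*√93295130/874 ≈ 11.051*I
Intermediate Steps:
√(K(A, -38) - 27252/(-31464)) = √(-123 - 27252/(-31464)) = √(-123 - 27252*(-1/31464)) = √(-123 + 757/874) = √(-106745/874) = I*√93295130/874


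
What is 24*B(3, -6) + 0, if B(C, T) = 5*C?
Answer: 360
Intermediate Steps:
24*B(3, -6) + 0 = 24*(5*3) + 0 = 24*15 + 0 = 360 + 0 = 360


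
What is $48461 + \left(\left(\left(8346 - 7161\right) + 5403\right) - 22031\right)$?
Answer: $33018$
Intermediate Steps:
$48461 + \left(\left(\left(8346 - 7161\right) + 5403\right) - 22031\right) = 48461 + \left(\left(1185 + 5403\right) - 22031\right) = 48461 + \left(6588 - 22031\right) = 48461 - 15443 = 33018$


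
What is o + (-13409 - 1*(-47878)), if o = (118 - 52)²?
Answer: 38825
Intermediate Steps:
o = 4356 (o = 66² = 4356)
o + (-13409 - 1*(-47878)) = 4356 + (-13409 - 1*(-47878)) = 4356 + (-13409 + 47878) = 4356 + 34469 = 38825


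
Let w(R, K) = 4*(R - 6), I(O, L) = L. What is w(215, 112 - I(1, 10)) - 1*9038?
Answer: -8202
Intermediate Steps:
w(R, K) = -24 + 4*R (w(R, K) = 4*(-6 + R) = -24 + 4*R)
w(215, 112 - I(1, 10)) - 1*9038 = (-24 + 4*215) - 1*9038 = (-24 + 860) - 9038 = 836 - 9038 = -8202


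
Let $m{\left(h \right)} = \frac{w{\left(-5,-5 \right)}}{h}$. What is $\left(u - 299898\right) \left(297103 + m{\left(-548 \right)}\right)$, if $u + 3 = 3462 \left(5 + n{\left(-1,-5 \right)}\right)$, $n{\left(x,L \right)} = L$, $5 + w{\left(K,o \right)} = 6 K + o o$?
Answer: $- \frac{24413808883527}{274} \approx -8.9101 \cdot 10^{10}$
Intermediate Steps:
$w{\left(K,o \right)} = -5 + o^{2} + 6 K$ ($w{\left(K,o \right)} = -5 + \left(6 K + o o\right) = -5 + \left(6 K + o^{2}\right) = -5 + \left(o^{2} + 6 K\right) = -5 + o^{2} + 6 K$)
$m{\left(h \right)} = - \frac{10}{h}$ ($m{\left(h \right)} = \frac{-5 + \left(-5\right)^{2} + 6 \left(-5\right)}{h} = \frac{-5 + 25 - 30}{h} = - \frac{10}{h}$)
$u = -3$ ($u = -3 + 3462 \left(5 - 5\right) = -3 + 3462 \cdot 0 = -3 + 0 = -3$)
$\left(u - 299898\right) \left(297103 + m{\left(-548 \right)}\right) = \left(-3 - 299898\right) \left(297103 - \frac{10}{-548}\right) = - 299901 \left(297103 - - \frac{5}{274}\right) = - 299901 \left(297103 + \frac{5}{274}\right) = \left(-299901\right) \frac{81406227}{274} = - \frac{24413808883527}{274}$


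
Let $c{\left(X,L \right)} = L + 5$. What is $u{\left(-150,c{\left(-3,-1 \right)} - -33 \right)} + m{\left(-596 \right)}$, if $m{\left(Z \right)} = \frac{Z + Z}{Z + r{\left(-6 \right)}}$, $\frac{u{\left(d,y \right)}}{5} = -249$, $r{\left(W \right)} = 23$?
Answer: $- \frac{712193}{573} \approx -1242.9$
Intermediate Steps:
$c{\left(X,L \right)} = 5 + L$
$u{\left(d,y \right)} = -1245$ ($u{\left(d,y \right)} = 5 \left(-249\right) = -1245$)
$m{\left(Z \right)} = \frac{2 Z}{23 + Z}$ ($m{\left(Z \right)} = \frac{Z + Z}{Z + 23} = \frac{2 Z}{23 + Z}$)
$u{\left(-150,c{\left(-3,-1 \right)} - -33 \right)} + m{\left(-596 \right)} = -1245 + 2 \left(-596\right) \frac{1}{23 - 596} = -1245 + 2 \left(-596\right) \frac{1}{-573} = -1245 + 2 \left(-596\right) \left(- \frac{1}{573}\right) = -1245 + \frac{1192}{573} = - \frac{712193}{573}$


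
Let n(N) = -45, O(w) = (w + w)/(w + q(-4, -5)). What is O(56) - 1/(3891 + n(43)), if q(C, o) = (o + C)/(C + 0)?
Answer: 1722775/896118 ≈ 1.9225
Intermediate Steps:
q(C, o) = (C + o)/C
O(w) = 2*w/(9/4 + w) (O(w) = (w + w)/(w + (-4 - 5)/(-4)) = (2*w)/(w - ¼*(-9)) = (2*w)/(w + 9/4) = (2*w)/(9/4 + w) = 2*w/(9/4 + w))
O(56) - 1/(3891 + n(43)) = 8*56/(9 + 4*56) - 1/(3891 - 45) = 8*56/(9 + 224) - 1/3846 = 8*56/233 - 1*1/3846 = 8*56*(1/233) - 1/3846 = 448/233 - 1/3846 = 1722775/896118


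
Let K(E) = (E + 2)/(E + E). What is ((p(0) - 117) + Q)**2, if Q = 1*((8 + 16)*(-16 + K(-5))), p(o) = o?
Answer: 6095961/25 ≈ 2.4384e+5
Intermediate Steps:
K(E) = (2 + E)/(2*E) (K(E) = (2 + E)/((2*E)) = (2 + E)*(1/(2*E)) = (2 + E)/(2*E))
Q = -1884/5 (Q = 1*((8 + 16)*(-16 + (1/2)*(2 - 5)/(-5))) = 1*(24*(-16 + (1/2)*(-1/5)*(-3))) = 1*(24*(-16 + 3/10)) = 1*(24*(-157/10)) = 1*(-1884/5) = -1884/5 ≈ -376.80)
((p(0) - 117) + Q)**2 = ((0 - 117) - 1884/5)**2 = (-117 - 1884/5)**2 = (-2469/5)**2 = 6095961/25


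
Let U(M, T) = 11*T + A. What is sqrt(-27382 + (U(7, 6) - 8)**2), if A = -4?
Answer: I*sqrt(24466) ≈ 156.42*I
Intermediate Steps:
U(M, T) = -4 + 11*T (U(M, T) = 11*T - 4 = -4 + 11*T)
sqrt(-27382 + (U(7, 6) - 8)**2) = sqrt(-27382 + ((-4 + 11*6) - 8)**2) = sqrt(-27382 + ((-4 + 66) - 8)**2) = sqrt(-27382 + (62 - 8)**2) = sqrt(-27382 + 54**2) = sqrt(-27382 + 2916) = sqrt(-24466) = I*sqrt(24466)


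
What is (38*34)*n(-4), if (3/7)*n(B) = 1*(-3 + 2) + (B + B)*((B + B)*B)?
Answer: -2324308/3 ≈ -7.7477e+5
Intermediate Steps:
n(B) = -7/3 + 28*B³/3 (n(B) = 7*(1*(-3 + 2) + (B + B)*((B + B)*B))/3 = 7*(1*(-1) + (2*B)*((2*B)*B))/3 = 7*(-1 + (2*B)*(2*B²))/3 = 7*(-1 + 4*B³)/3 = -7/3 + 28*B³/3)
(38*34)*n(-4) = (38*34)*(-7/3 + (28/3)*(-4)³) = 1292*(-7/3 + (28/3)*(-64)) = 1292*(-7/3 - 1792/3) = 1292*(-1799/3) = -2324308/3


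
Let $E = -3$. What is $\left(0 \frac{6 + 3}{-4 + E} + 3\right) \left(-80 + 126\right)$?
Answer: $138$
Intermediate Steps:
$\left(0 \frac{6 + 3}{-4 + E} + 3\right) \left(-80 + 126\right) = \left(0 \frac{6 + 3}{-4 - 3} + 3\right) \left(-80 + 126\right) = \left(0 \frac{9}{-7} + 3\right) 46 = \left(0 \cdot 9 \left(- \frac{1}{7}\right) + 3\right) 46 = \left(0 \left(- \frac{9}{7}\right) + 3\right) 46 = \left(0 + 3\right) 46 = 3 \cdot 46 = 138$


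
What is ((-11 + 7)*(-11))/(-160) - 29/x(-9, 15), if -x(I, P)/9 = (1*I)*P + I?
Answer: -1927/6480 ≈ -0.29738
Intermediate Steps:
x(I, P) = -9*I - 9*I*P (x(I, P) = -9*((1*I)*P + I) = -9*(I*P + I) = -9*(I + I*P) = -9*I - 9*I*P)
((-11 + 7)*(-11))/(-160) - 29/x(-9, 15) = ((-11 + 7)*(-11))/(-160) - 29*1/(81*(1 + 15)) = -4*(-11)*(-1/160) - 29/((-9*(-9)*16)) = 44*(-1/160) - 29/1296 = -11/40 - 29*1/1296 = -11/40 - 29/1296 = -1927/6480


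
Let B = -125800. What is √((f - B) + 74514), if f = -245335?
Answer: I*√45021 ≈ 212.18*I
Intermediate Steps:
√((f - B) + 74514) = √((-245335 - 1*(-125800)) + 74514) = √((-245335 + 125800) + 74514) = √(-119535 + 74514) = √(-45021) = I*√45021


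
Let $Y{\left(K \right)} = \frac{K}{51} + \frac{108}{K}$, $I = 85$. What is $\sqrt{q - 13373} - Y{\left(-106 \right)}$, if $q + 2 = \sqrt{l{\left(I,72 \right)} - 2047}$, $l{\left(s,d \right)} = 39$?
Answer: $\frac{8372}{2703} + \sqrt{-13375 + 2 i \sqrt{502}} \approx 3.291 + 115.65 i$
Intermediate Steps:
$Y{\left(K \right)} = \frac{108}{K} + \frac{K}{51}$ ($Y{\left(K \right)} = K \frac{1}{51} + \frac{108}{K} = \frac{K}{51} + \frac{108}{K} = \frac{108}{K} + \frac{K}{51}$)
$q = -2 + 2 i \sqrt{502}$ ($q = -2 + \sqrt{39 - 2047} = -2 + \sqrt{-2008} = -2 + 2 i \sqrt{502} \approx -2.0 + 44.811 i$)
$\sqrt{q - 13373} - Y{\left(-106 \right)} = \sqrt{\left(-2 + 2 i \sqrt{502}\right) - 13373} - \left(\frac{108}{-106} + \frac{1}{51} \left(-106\right)\right) = \sqrt{-13375 + 2 i \sqrt{502}} - \left(108 \left(- \frac{1}{106}\right) - \frac{106}{51}\right) = \sqrt{-13375 + 2 i \sqrt{502}} - \left(- \frac{54}{53} - \frac{106}{51}\right) = \sqrt{-13375 + 2 i \sqrt{502}} - - \frac{8372}{2703} = \sqrt{-13375 + 2 i \sqrt{502}} + \frac{8372}{2703} = \frac{8372}{2703} + \sqrt{-13375 + 2 i \sqrt{502}}$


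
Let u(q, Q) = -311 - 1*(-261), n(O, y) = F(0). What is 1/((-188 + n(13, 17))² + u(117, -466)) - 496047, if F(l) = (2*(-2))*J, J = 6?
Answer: -22269534017/44894 ≈ -4.9605e+5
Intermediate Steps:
F(l) = -24 (F(l) = (2*(-2))*6 = -4*6 = -24)
n(O, y) = -24
u(q, Q) = -50 (u(q, Q) = -311 + 261 = -50)
1/((-188 + n(13, 17))² + u(117, -466)) - 496047 = 1/((-188 - 24)² - 50) - 496047 = 1/((-212)² - 50) - 496047 = 1/(44944 - 50) - 496047 = 1/44894 - 496047 = -22269534017/44894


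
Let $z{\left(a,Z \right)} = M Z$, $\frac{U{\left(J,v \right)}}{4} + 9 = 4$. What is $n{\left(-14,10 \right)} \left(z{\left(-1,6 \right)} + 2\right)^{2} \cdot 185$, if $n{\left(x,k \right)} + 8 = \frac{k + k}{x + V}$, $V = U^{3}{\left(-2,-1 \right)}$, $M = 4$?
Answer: $- \frac{4010173960}{4007} \approx -1.0008 \cdot 10^{6}$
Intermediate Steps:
$U{\left(J,v \right)} = -20$ ($U{\left(J,v \right)} = -36 + 4 \cdot 4 = -36 + 16 = -20$)
$z{\left(a,Z \right)} = 4 Z$
$V = -8000$ ($V = \left(-20\right)^{3} = -8000$)
$n{\left(x,k \right)} = -8 + \frac{2 k}{-8000 + x}$ ($n{\left(x,k \right)} = -8 + \frac{k + k}{x - 8000} = -8 + \frac{2 k}{-8000 + x}$)
$n{\left(-14,10 \right)} \left(z{\left(-1,6 \right)} + 2\right)^{2} \cdot 185 = \frac{2 \left(32000 + 10 - -56\right)}{-8000 - 14} \left(4 \cdot 6 + 2\right)^{2} \cdot 185 = \frac{2 \left(32000 + 10 + 56\right)}{-8014} \left(24 + 2\right)^{2} \cdot 185 = 2 \left(- \frac{1}{8014}\right) 32066 \cdot 26^{2} \cdot 185 = \left(- \frac{32066}{4007}\right) 676 \cdot 185 = \left(- \frac{21676616}{4007}\right) 185 = - \frac{4010173960}{4007}$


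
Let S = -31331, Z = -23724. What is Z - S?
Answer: 7607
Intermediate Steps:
Z - S = -23724 - 1*(-31331) = -23724 + 31331 = 7607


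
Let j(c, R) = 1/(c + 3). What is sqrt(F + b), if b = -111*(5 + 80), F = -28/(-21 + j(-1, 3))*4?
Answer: I*sqrt(15851051)/41 ≈ 97.106*I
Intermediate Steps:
j(c, R) = 1/(3 + c)
F = 224/41 (F = -28/(-21 + 1/(3 - 1))*4 = -28/(-21 + 1/2)*4 = -28/(-41/2)*4 = -28*(-2/41)*4 = (56/41)*4 = 224/41 ≈ 5.4634)
b = -9435 (b = -111*85 = -9435)
sqrt(F + b) = sqrt(224/41 - 9435) = sqrt(-386611/41) = I*sqrt(15851051)/41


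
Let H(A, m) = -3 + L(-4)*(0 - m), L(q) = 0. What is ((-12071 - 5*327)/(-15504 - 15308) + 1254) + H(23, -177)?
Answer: 19279759/15406 ≈ 1251.4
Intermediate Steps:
H(A, m) = -3 (H(A, m) = -3 + 0*(0 - m) = -3 + 0*(-m) = -3 + 0 = -3)
((-12071 - 5*327)/(-15504 - 15308) + 1254) + H(23, -177) = ((-12071 - 5*327)/(-15504 - 15308) + 1254) - 3 = ((-12071 - 1635)/(-30812) + 1254) - 3 = (-13706*(-1/30812) + 1254) - 3 = (6853/15406 + 1254) - 3 = 19325977/15406 - 3 = 19279759/15406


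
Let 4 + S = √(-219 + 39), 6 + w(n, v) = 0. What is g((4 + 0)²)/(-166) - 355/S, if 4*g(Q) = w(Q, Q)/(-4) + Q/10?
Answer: 2355681/325360 + 1065*I*√5/98 ≈ 7.2402 + 24.3*I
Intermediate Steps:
w(n, v) = -6 (w(n, v) = -6 + 0 = -6)
S = -4 + 6*I*√5 (S = -4 + √(-219 + 39) = -4 + √(-180) = -4 + 6*I*√5 ≈ -4.0 + 13.416*I)
g(Q) = 3/8 + Q/40 (g(Q) = (-6/(-4) + Q/10)/4 = (-6*(-¼) + Q*(⅒))/4 = (3/2 + Q/10)/4 = 3/8 + Q/40)
g((4 + 0)²)/(-166) - 355/S = (3/8 + (4 + 0)²/40)/(-166) - 355/(-4 + 6*I*√5) = (3/8 + (1/40)*4²)*(-1/166) - 355/(-4 + 6*I*√5) = (3/8 + (1/40)*16)*(-1/166) - 355/(-4 + 6*I*√5) = (3/8 + ⅖)*(-1/166) - 355/(-4 + 6*I*√5) = (31/40)*(-1/166) - 355/(-4 + 6*I*√5) = -31/6640 - 355/(-4 + 6*I*√5)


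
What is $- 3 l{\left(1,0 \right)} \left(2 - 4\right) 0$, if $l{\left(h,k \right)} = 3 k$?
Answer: $0$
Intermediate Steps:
$- 3 l{\left(1,0 \right)} \left(2 - 4\right) 0 = - 3 \cdot 3 \cdot 0 \left(2 - 4\right) 0 = \left(-3\right) 0 \left(\left(-2\right) 0\right) = 0 \cdot 0 = 0$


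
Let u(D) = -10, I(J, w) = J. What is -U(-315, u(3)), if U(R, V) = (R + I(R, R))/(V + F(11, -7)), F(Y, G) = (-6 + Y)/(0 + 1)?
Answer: -126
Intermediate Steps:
F(Y, G) = -6 + Y (F(Y, G) = (-6 + Y)/1 = (-6 + Y)*1 = -6 + Y)
U(R, V) = 2*R/(5 + V) (U(R, V) = (R + R)/(V + (-6 + 11)) = (2*R)/(V + 5) = (2*R)/(5 + V) = 2*R/(5 + V))
-U(-315, u(3)) = -2*(-315)/(5 - 10) = -2*(-315)/(-5) = -2*(-315)*(-1)/5 = -1*126 = -126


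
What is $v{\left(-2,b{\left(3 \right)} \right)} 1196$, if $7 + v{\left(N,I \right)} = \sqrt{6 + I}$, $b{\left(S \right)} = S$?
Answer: $-4784$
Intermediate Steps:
$v{\left(N,I \right)} = -7 + \sqrt{6 + I}$
$v{\left(-2,b{\left(3 \right)} \right)} 1196 = \left(-7 + \sqrt{6 + 3}\right) 1196 = \left(-7 + \sqrt{9}\right) 1196 = \left(-7 + 3\right) 1196 = \left(-4\right) 1196 = -4784$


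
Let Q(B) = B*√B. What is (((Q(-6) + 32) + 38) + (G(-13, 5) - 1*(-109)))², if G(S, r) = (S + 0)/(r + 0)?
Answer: 772524/25 - 10584*I*√6/5 ≈ 30901.0 - 5185.1*I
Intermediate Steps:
Q(B) = B^(3/2)
G(S, r) = S/r
(((Q(-6) + 32) + 38) + (G(-13, 5) - 1*(-109)))² = ((((-6)^(3/2) + 32) + 38) + (-13/5 - 1*(-109)))² = (((-6*I*√6 + 32) + 38) + (-13*⅕ + 109))² = (((32 - 6*I*√6) + 38) + (-13/5 + 109))² = ((70 - 6*I*√6) + 532/5)² = (882/5 - 6*I*√6)²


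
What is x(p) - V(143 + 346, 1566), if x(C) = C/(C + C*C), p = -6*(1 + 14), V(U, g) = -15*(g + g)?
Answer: 4181219/89 ≈ 46980.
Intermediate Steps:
V(U, g) = -30*g
p = -90 (p = -6*15 = -90)
x(C) = C/(C + C**2)
x(p) - V(143 + 346, 1566) = 1/(1 - 90) - (-30)*1566 = 1/(-89) - 1*(-46980) = -1/89 + 46980 = 4181219/89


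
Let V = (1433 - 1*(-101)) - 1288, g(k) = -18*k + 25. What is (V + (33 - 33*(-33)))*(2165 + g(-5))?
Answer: 3119040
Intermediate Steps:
g(k) = 25 - 18*k
V = 246 (V = (1433 + 101) - 1288 = 1534 - 1288 = 246)
(V + (33 - 33*(-33)))*(2165 + g(-5)) = (246 + (33 - 33*(-33)))*(2165 + (25 - 18*(-5))) = (246 + (33 + 1089))*(2165 + (25 + 90)) = (246 + 1122)*(2165 + 115) = 1368*2280 = 3119040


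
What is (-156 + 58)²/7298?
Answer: 4802/3649 ≈ 1.3160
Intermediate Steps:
(-156 + 58)²/7298 = (-98)²*(1/7298) = 9604*(1/7298) = 4802/3649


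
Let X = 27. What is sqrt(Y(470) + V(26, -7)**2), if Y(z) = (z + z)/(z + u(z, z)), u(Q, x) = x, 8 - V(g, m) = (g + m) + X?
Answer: 17*sqrt(5) ≈ 38.013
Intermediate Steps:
V(g, m) = -19 - g - m (V(g, m) = 8 - ((g + m) + 27) = 8 - (27 + g + m) = 8 + (-27 - g - m) = -19 - g - m)
Y(z) = 1 (Y(z) = (z + z)/(z + z) = (2*z)/((2*z)) = (2*z)*(1/(2*z)) = 1)
sqrt(Y(470) + V(26, -7)**2) = sqrt(1 + (-19 - 1*26 - 1*(-7))**2) = sqrt(1 + (-19 - 26 + 7)**2) = sqrt(1 + (-38)**2) = sqrt(1 + 1444) = sqrt(1445) = 17*sqrt(5)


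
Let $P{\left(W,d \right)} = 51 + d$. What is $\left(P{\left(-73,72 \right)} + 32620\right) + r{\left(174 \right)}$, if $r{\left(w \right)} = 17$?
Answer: $32760$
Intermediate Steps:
$\left(P{\left(-73,72 \right)} + 32620\right) + r{\left(174 \right)} = \left(\left(51 + 72\right) + 32620\right) + 17 = \left(123 + 32620\right) + 17 = 32743 + 17 = 32760$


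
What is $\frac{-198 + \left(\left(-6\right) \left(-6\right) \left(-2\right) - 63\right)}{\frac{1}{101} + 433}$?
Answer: $- \frac{303}{394} \approx -0.76904$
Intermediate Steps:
$\frac{-198 + \left(\left(-6\right) \left(-6\right) \left(-2\right) - 63\right)}{\frac{1}{101} + 433} = \frac{-198 + \left(36 \left(-2\right) - 63\right)}{\frac{1}{101} + 433} = \frac{-198 - 135}{\frac{43734}{101}} = \left(-198 - 135\right) \frac{101}{43734} = \left(-333\right) \frac{101}{43734} = - \frac{303}{394}$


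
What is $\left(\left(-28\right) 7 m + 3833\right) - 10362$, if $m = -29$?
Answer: $-845$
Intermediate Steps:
$\left(\left(-28\right) 7 m + 3833\right) - 10362 = \left(\left(-28\right) 7 \left(-29\right) + 3833\right) - 10362 = \left(\left(-196\right) \left(-29\right) + 3833\right) - 10362 = \left(5684 + 3833\right) - 10362 = 9517 - 10362 = -845$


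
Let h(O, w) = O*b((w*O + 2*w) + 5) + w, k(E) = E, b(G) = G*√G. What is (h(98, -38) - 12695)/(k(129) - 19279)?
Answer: 12733/19150 + 37191*I*√3795/1915 ≈ 0.66491 + 1196.4*I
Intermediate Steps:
b(G) = G^(3/2)
h(O, w) = w + O*(5 + 2*w + O*w)^(3/2) (h(O, w) = O*((w*O + 2*w) + 5)^(3/2) + w = O*((O*w + 2*w) + 5)^(3/2) + w = O*((2*w + O*w) + 5)^(3/2) + w = O*(5 + 2*w + O*w)^(3/2) + w = w + O*(5 + 2*w + O*w)^(3/2))
(h(98, -38) - 12695)/(k(129) - 19279) = ((-38 + 98*(5 + 2*(-38) + 98*(-38))^(3/2)) - 12695)/(129 - 19279) = ((-38 + 98*(5 - 76 - 3724)^(3/2)) - 12695)/(-19150) = ((-38 + 98*(-3795)^(3/2)) - 12695)*(-1/19150) = ((-38 + 98*(-3795*I*√3795)) - 12695)*(-1/19150) = ((-38 - 371910*I*√3795) - 12695)*(-1/19150) = (-12733 - 371910*I*√3795)*(-1/19150) = 12733/19150 + 37191*I*√3795/1915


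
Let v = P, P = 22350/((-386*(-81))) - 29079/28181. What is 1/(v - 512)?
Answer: -146851191/75234366236 ≈ -0.0019519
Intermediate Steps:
P = -46556444/146851191 (P = 22350/31266 - 29079*1/28181 = 22350*(1/31266) - 29079/28181 = 3725/5211 - 29079/28181 = -46556444/146851191 ≈ -0.31703)
v = -46556444/146851191 ≈ -0.31703
1/(v - 512) = 1/(-46556444/146851191 - 512) = 1/(-75234366236/146851191) = -146851191/75234366236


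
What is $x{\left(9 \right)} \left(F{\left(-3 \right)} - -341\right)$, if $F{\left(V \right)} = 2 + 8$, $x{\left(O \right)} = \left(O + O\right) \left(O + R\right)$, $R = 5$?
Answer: $88452$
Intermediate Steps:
$x{\left(O \right)} = 2 O \left(5 + O\right)$ ($x{\left(O \right)} = \left(O + O\right) \left(O + 5\right) = 2 O \left(5 + O\right)$)
$F{\left(V \right)} = 10$
$x{\left(9 \right)} \left(F{\left(-3 \right)} - -341\right) = 2 \cdot 9 \left(5 + 9\right) \left(10 - -341\right) = 2 \cdot 9 \cdot 14 \left(10 + 341\right) = 252 \cdot 351 = 88452$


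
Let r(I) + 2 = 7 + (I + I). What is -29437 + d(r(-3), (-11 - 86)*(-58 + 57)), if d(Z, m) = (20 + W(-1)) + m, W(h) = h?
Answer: -29321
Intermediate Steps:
r(I) = 5 + 2*I (r(I) = -2 + (7 + (I + I)) = -2 + (7 + 2*I) = 5 + 2*I)
d(Z, m) = 19 + m (d(Z, m) = (20 - 1) + m = 19 + m)
-29437 + d(r(-3), (-11 - 86)*(-58 + 57)) = -29437 + (19 + (-11 - 86)*(-58 + 57)) = -29437 + (19 - 97*(-1)) = -29437 + (19 + 97) = -29437 + 116 = -29321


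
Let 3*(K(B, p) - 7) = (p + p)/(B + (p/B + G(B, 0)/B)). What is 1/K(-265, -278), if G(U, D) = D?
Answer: 209841/1616227 ≈ 0.12983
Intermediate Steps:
K(B, p) = 7 + 2*p/(3*(B + p/B)) (K(B, p) = 7 + ((p + p)/(B + (p/B + 0/B)))/3 = 7 + ((2*p)/(B + (p/B + 0)))/3 = 7 + ((2*p)/(B + p/B))/3 = 7 + (2*p/(B + p/B))/3 = 7 + 2*p/(3*(B + p/B)))
1/K(-265, -278) = 1/((7*(-278) + 7*(-265)² + (⅔)*(-265)*(-278))/(-278 + (-265)²)) = 1/((-1946 + 7*70225 + 147340/3)/(-278 + 70225)) = 1/((-1946 + 491575 + 147340/3)/69947) = 1/((1/69947)*(1616227/3)) = 1/(1616227/209841) = 209841/1616227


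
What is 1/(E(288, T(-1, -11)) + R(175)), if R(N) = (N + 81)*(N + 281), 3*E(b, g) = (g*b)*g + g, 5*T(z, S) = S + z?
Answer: 25/2932204 ≈ 8.5260e-6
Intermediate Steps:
T(z, S) = S/5 + z/5 (T(z, S) = (S + z)/5 = S/5 + z/5)
E(b, g) = g/3 + b*g**2/3 (E(b, g) = ((g*b)*g + g)/3 = ((b*g)*g + g)/3 = (b*g**2 + g)/3 = (g + b*g**2)/3 = g/3 + b*g**2/3)
R(N) = (81 + N)*(281 + N)
1/(E(288, T(-1, -11)) + R(175)) = 1/(((1/5)*(-11) + (1/5)*(-1))*(1 + 288*((1/5)*(-11) + (1/5)*(-1)))/3 + (22761 + 175**2 + 362*175)) = 1/((-11/5 - 1/5)*(1 + 288*(-11/5 - 1/5))/3 + (22761 + 30625 + 63350)) = 1/((1/3)*(-12/5)*(1 + 288*(-12/5)) + 116736) = 1/((1/3)*(-12/5)*(1 - 3456/5) + 116736) = 1/((1/3)*(-12/5)*(-3451/5) + 116736) = 1/(13804/25 + 116736) = 1/(2932204/25) = 25/2932204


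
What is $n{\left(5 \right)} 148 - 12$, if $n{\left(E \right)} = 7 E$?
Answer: $5168$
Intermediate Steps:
$n{\left(5 \right)} 148 - 12 = 7 \cdot 5 \cdot 148 - 12 = 35 \cdot 148 - 12 = 5180 - 12 = 5168$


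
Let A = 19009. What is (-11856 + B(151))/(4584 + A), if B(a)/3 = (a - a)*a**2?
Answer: -11856/23593 ≈ -0.50252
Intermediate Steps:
B(a) = 0 (B(a) = 3*((a - a)*a**2) = 3*(0*a**2) = 3*0 = 0)
(-11856 + B(151))/(4584 + A) = (-11856 + 0)/(4584 + 19009) = -11856/23593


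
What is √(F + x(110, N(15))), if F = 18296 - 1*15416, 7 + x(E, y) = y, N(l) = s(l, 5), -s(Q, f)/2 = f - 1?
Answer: √2865 ≈ 53.526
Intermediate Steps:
s(Q, f) = 2 - 2*f (s(Q, f) = -2*(f - 1) = -2*(-1 + f) = 2 - 2*f)
N(l) = -8 (N(l) = 2 - 2*5 = 2 - 10 = -8)
x(E, y) = -7 + y
F = 2880 (F = 18296 - 15416 = 2880)
√(F + x(110, N(15))) = √(2880 + (-7 - 8)) = √(2880 - 15) = √2865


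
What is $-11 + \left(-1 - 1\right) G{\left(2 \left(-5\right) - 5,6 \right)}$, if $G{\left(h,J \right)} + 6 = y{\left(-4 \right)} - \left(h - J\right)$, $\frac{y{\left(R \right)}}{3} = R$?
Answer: $-17$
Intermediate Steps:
$y{\left(R \right)} = 3 R$
$G{\left(h,J \right)} = -18 + J - h$ ($G{\left(h,J \right)} = -6 - \left(12 + h - J\right) = -18 + J - h$)
$-11 + \left(-1 - 1\right) G{\left(2 \left(-5\right) - 5,6 \right)} = -11 + \left(-1 - 1\right) \left(-18 + 6 - \left(2 \left(-5\right) - 5\right)\right) = -11 + \left(-1 - 1\right) \left(-18 + 6 - \left(-10 - 5\right)\right) = -11 - 2 \left(-18 + 6 - -15\right) = -11 - 2 \left(-18 + 6 + 15\right) = -11 - 6 = -17$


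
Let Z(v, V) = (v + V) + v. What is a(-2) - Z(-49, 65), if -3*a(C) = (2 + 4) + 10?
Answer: 83/3 ≈ 27.667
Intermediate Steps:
a(C) = -16/3 (a(C) = -((2 + 4) + 10)/3 = -(6 + 10)/3 = -⅓*16 = -16/3)
Z(v, V) = V + 2*v (Z(v, V) = (V + v) + v = V + 2*v)
a(-2) - Z(-49, 65) = -16/3 - (65 + 2*(-49)) = -16/3 - (65 - 98) = -16/3 - 1*(-33) = -16/3 + 33 = 83/3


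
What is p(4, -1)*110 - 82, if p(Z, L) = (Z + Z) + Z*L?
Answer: 358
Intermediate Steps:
p(Z, L) = 2*Z + L*Z
p(4, -1)*110 - 82 = (4*(2 - 1))*110 - 82 = (4*1)*110 - 82 = 4*110 - 82 = 440 - 82 = 358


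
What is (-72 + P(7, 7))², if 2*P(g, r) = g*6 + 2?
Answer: 2500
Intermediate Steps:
P(g, r) = 1 + 3*g (P(g, r) = (g*6 + 2)/2 = (6*g + 2)/2 = (2 + 6*g)/2 = 1 + 3*g)
(-72 + P(7, 7))² = (-72 + (1 + 3*7))² = (-72 + (1 + 21))² = (-72 + 22)² = (-50)² = 2500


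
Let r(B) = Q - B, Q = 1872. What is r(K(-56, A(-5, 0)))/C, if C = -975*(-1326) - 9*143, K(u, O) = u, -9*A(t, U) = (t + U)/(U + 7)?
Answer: 1928/1291563 ≈ 0.0014928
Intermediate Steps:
A(t, U) = -(U + t)/(9*(7 + U)) (A(t, U) = -(t + U)/(9*(U + 7)) = -(U + t)/(9*(7 + U)))
C = 1291563 (C = 1292850 - 1287 = 1291563)
r(B) = 1872 - B
r(K(-56, A(-5, 0)))/C = (1872 - 1*(-56))/1291563 = (1872 + 56)*(1/1291563) = 1928*(1/1291563) = 1928/1291563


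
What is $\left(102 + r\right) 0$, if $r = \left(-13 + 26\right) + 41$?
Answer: $0$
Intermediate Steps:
$r = 54$ ($r = 13 + 41 = 54$)
$\left(102 + r\right) 0 = \left(102 + 54\right) 0 = 156 \cdot 0 = 0$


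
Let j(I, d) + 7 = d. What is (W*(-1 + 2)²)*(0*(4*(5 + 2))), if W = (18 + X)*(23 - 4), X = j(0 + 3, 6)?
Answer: 0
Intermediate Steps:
j(I, d) = -7 + d
X = -1 (X = -7 + 6 = -1)
W = 323 (W = (18 - 1)*(23 - 4) = 17*19 = 323)
(W*(-1 + 2)²)*(0*(4*(5 + 2))) = (323*(-1 + 2)²)*(0*(4*(5 + 2))) = (323*1²)*(0*(4*7)) = (323*1)*(0*28) = 323*0 = 0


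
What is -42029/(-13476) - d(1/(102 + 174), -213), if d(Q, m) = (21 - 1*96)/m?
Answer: 2647159/956796 ≈ 2.7667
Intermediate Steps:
d(Q, m) = -75/m (d(Q, m) = (21 - 96)/m = -75/m)
-42029/(-13476) - d(1/(102 + 174), -213) = -42029/(-13476) - (-75)/(-213) = -42029*(-1/13476) - (-75)*(-1)/213 = 42029/13476 - 1*25/71 = 42029/13476 - 25/71 = 2647159/956796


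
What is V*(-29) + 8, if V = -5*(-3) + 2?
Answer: -485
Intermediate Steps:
V = 17 (V = 15 + 2 = 17)
V*(-29) + 8 = 17*(-29) + 8 = -493 + 8 = -485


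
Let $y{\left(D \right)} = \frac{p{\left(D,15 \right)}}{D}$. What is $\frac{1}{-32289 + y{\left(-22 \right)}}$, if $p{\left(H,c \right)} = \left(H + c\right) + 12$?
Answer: $- \frac{22}{710363} \approx -3.097 \cdot 10^{-5}$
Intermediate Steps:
$p{\left(H,c \right)} = 12 + H + c$
$y{\left(D \right)} = \frac{27 + D}{D}$ ($y{\left(D \right)} = \frac{12 + D + 15}{D} = \frac{27 + D}{D}$)
$\frac{1}{-32289 + y{\left(-22 \right)}} = \frac{1}{-32289 + \frac{27 - 22}{-22}} = \frac{1}{-32289 - \frac{5}{22}} = \frac{1}{- \frac{710363}{22}} = - \frac{22}{710363}$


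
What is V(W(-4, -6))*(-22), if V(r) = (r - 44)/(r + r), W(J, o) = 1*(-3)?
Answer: -517/3 ≈ -172.33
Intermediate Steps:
W(J, o) = -3
V(r) = (-44 + r)/(2*r) (V(r) = (-44 + r)/((2*r)) = (-44 + r)*(1/(2*r)) = (-44 + r)/(2*r))
V(W(-4, -6))*(-22) = ((1/2)*(-44 - 3)/(-3))*(-22) = ((1/2)*(-1/3)*(-47))*(-22) = (47/6)*(-22) = -517/3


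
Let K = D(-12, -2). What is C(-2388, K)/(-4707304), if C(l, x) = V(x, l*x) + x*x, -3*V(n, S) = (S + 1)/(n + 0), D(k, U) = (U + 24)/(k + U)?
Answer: -322867/1902927642 ≈ -0.00016967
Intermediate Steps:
D(k, U) = (24 + U)/(U + k)
K = -11/7 (K = (24 - 2)/(-2 - 12) = 22/(-14) = -1/14*22 = -11/7 ≈ -1.5714)
V(n, S) = -(1 + S)/(3*n) (V(n, S) = -(S + 1)/(3*(n + 0)) = -(1 + S)/(3*n))
C(l, x) = x**2 + (-1 - l*x)/(3*x) (C(l, x) = (-1 - l*x)/(3*x) + x*x = (-1 - l*x)/(3*x) + x**2 = x**2 + (-1 - l*x)/(3*x))
C(-2388, K)/(-4707304) = ((-11/7)**2 - 1/3*(-2388) - 1/(3*(-11/7)))/(-4707304) = (121/49 + 796 - 1/3*(-7/11))*(-1/4707304) = (121/49 + 796 + 7/33)*(-1/4707304) = (1291468/1617)*(-1/4707304) = -322867/1902927642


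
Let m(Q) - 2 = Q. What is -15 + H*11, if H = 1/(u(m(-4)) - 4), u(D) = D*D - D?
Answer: -19/2 ≈ -9.5000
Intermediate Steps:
m(Q) = 2 + Q
u(D) = D² - D
H = ½ (H = 1/((2 - 4)*(-1 + (2 - 4)) - 4) = 1/(-2*(-1 - 2) - 4) = 1/(-2*(-3) - 4) = 1/(6 - 4) = 1/2 = ½ ≈ 0.50000)
-15 + H*11 = -15 + (½)*11 = -15 + 11/2 = -19/2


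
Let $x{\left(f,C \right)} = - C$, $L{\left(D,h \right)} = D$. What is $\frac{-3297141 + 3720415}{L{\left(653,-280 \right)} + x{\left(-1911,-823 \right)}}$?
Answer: $\frac{211637}{738} \approx 286.77$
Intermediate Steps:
$\frac{-3297141 + 3720415}{L{\left(653,-280 \right)} + x{\left(-1911,-823 \right)}} = \frac{-3297141 + 3720415}{653 - -823} = \frac{423274}{653 + 823} = \frac{423274}{1476} = 423274 \cdot \frac{1}{1476} = \frac{211637}{738}$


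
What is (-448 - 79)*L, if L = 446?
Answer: -235042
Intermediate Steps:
(-448 - 79)*L = (-448 - 79)*446 = -527*446 = -235042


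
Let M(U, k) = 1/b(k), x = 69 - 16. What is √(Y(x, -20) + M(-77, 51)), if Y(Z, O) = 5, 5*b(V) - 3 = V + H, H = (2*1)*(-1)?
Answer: √3445/26 ≈ 2.2575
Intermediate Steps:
H = -2 (H = 2*(-1) = -2)
x = 53
b(V) = ⅕ + V/5 (b(V) = ⅗ + (V - 2)/5 = ⅗ + (-2 + V)/5 = ⅗ + (-⅖ + V/5) = ⅕ + V/5)
M(U, k) = 1/(⅕ + k/5)
√(Y(x, -20) + M(-77, 51)) = √(5 + 5/(1 + 51)) = √(5 + 5/52) = √(265/52) = √3445/26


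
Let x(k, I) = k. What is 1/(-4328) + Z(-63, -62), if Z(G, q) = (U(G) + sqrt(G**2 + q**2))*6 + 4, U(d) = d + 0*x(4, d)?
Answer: -1618673/4328 + 6*sqrt(7813) ≈ 156.35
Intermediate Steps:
U(d) = d (U(d) = d + 0*4 = d + 0 = d)
Z(G, q) = 4 + 6*G + 6*sqrt(G**2 + q**2) (Z(G, q) = (G + sqrt(G**2 + q**2))*6 + 4 = (6*G + 6*sqrt(G**2 + q**2)) + 4 = 4 + 6*G + 6*sqrt(G**2 + q**2))
1/(-4328) + Z(-63, -62) = 1/(-4328) + (4 + 6*(-63) + 6*sqrt((-63)**2 + (-62)**2)) = -1/4328 + (4 - 378 + 6*sqrt(3969 + 3844)) = -1/4328 + (4 - 378 + 6*sqrt(7813)) = -1/4328 + (-374 + 6*sqrt(7813)) = -1618673/4328 + 6*sqrt(7813)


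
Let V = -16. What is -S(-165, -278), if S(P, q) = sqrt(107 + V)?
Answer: -sqrt(91) ≈ -9.5394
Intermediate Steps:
S(P, q) = sqrt(91) (S(P, q) = sqrt(107 - 16) = sqrt(91))
-S(-165, -278) = -sqrt(91)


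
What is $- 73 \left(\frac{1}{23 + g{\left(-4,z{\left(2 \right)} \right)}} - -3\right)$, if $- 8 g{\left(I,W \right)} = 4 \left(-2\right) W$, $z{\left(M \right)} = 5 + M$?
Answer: $- \frac{6643}{30} \approx -221.43$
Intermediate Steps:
$g{\left(I,W \right)} = W$ ($g{\left(I,W \right)} = - \frac{4 \left(-2\right) W}{8} = - \frac{\left(-8\right) W}{8} = W$)
$- 73 \left(\frac{1}{23 + g{\left(-4,z{\left(2 \right)} \right)}} - -3\right) = - 73 \left(\frac{1}{23 + \left(5 + 2\right)} - -3\right) = - 73 \left(\frac{1}{23 + 7} + 3\right) = - 73 \left(\frac{1}{30} + 3\right) = \left(-73\right) \frac{91}{30} = - \frac{6643}{30}$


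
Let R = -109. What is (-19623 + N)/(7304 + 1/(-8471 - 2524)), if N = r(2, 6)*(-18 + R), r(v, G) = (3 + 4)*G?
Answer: -274402215/80307479 ≈ -3.4169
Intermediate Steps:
r(v, G) = 7*G
N = -5334 (N = (7*6)*(-18 - 109) = 42*(-127) = -5334)
(-19623 + N)/(7304 + 1/(-8471 - 2524)) = (-19623 - 5334)/(7304 + 1/(-8471 - 2524)) = -24957/(7304 + 1/(-10995)) = -24957/(7304 - 1/10995) = -24957/80307479/10995 = -24957*10995/80307479 = -274402215/80307479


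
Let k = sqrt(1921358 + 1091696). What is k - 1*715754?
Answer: -715754 + sqrt(3013054) ≈ -7.1402e+5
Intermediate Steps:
k = sqrt(3013054) ≈ 1735.8
k - 1*715754 = sqrt(3013054) - 1*715754 = sqrt(3013054) - 715754 = -715754 + sqrt(3013054)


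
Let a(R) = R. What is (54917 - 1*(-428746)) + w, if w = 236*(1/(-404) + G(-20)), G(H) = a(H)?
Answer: 48373184/101 ≈ 4.7894e+5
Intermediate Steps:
G(H) = H
w = -476779/101 (w = 236*(1/(-404) - 20) = 236*(-1/404 - 20) = 236*(-8081/404) = -476779/101 ≈ -4720.6)
(54917 - 1*(-428746)) + w = (54917 - 1*(-428746)) - 476779/101 = (54917 + 428746) - 476779/101 = 483663 - 476779/101 = 48373184/101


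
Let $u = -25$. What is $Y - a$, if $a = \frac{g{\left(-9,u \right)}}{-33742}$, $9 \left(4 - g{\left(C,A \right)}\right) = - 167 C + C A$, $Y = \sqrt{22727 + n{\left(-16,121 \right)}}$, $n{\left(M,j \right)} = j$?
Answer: $- \frac{94}{16871} + 8 \sqrt{357} \approx 151.15$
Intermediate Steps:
$Y = 8 \sqrt{357}$ ($Y = \sqrt{22727 + 121} = \sqrt{22848} = 8 \sqrt{357} \approx 151.16$)
$g{\left(C,A \right)} = 4 + \frac{167 C}{9} - \frac{A C}{9}$ ($g{\left(C,A \right)} = 4 - \frac{- 167 C + C A}{9} = 4 - \frac{- 167 C + A C}{9} = 4 - \left(- \frac{167 C}{9} + \frac{A C}{9}\right) = 4 + \frac{167 C}{9} - \frac{A C}{9}$)
$a = \frac{94}{16871}$ ($a = \frac{4 + \frac{167}{9} \left(-9\right) - \left(- \frac{25}{9}\right) \left(-9\right)}{-33742} = \left(4 - 167 - 25\right) \left(- \frac{1}{33742}\right) = \left(-188\right) \left(- \frac{1}{33742}\right) = \frac{94}{16871} \approx 0.0055717$)
$Y - a = 8 \sqrt{357} - \frac{94}{16871} = - \frac{94}{16871} + 8 \sqrt{357}$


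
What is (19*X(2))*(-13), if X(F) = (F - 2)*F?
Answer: 0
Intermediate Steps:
X(F) = F*(-2 + F) (X(F) = (-2 + F)*F = F*(-2 + F))
(19*X(2))*(-13) = (19*(2*(-2 + 2)))*(-13) = (19*(2*0))*(-13) = (19*0)*(-13) = 0*(-13) = 0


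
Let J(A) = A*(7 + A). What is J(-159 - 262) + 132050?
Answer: 306344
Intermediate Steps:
J(-159 - 262) + 132050 = (-159 - 262)*(7 + (-159 - 262)) + 132050 = -421*(7 - 421) + 132050 = -421*(-414) + 132050 = 174294 + 132050 = 306344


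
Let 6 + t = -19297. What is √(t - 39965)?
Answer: 2*I*√14817 ≈ 243.45*I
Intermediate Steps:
t = -19303 (t = -6 - 19297 = -19303)
√(t - 39965) = √(-19303 - 39965) = √(-59268) = 2*I*√14817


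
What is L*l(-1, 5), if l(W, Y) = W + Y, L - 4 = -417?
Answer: -1652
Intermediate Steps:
L = -413 (L = 4 - 417 = -413)
L*l(-1, 5) = -413*(-1 + 5) = -413*4 = -1652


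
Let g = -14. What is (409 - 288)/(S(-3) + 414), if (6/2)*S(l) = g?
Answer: 363/1228 ≈ 0.29560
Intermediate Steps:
S(l) = -14/3 (S(l) = (⅓)*(-14) = -14/3)
(409 - 288)/(S(-3) + 414) = (409 - 288)/(-14/3 + 414) = 121/(1228/3) = 121*(3/1228) = 363/1228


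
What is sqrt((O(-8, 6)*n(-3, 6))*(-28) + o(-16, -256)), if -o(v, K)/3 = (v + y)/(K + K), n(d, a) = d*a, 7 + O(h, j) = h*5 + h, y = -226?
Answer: I*sqrt(7096683)/16 ≈ 166.5*I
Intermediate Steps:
O(h, j) = -7 + 6*h (O(h, j) = -7 + (h*5 + h) = -7 + (5*h + h) = -7 + 6*h)
n(d, a) = a*d
o(v, K) = -3*(-226 + v)/(2*K) (o(v, K) = -3*(v - 226)/(K + K) = -3*(-226 + v)/(2*K))
sqrt((O(-8, 6)*n(-3, 6))*(-28) + o(-16, -256)) = sqrt(((-7 + 6*(-8))*(6*(-3)))*(-28) + (3/2)*(226 - 1*(-16))/(-256)) = sqrt(((-7 - 48)*(-18))*(-28) + (3/2)*(-1/256)*(226 + 16)) = sqrt(-55*(-18)*(-28) + (3/2)*(-1/256)*242) = sqrt(990*(-28) - 363/256) = sqrt(-27720 - 363/256) = sqrt(-7096683/256) = I*sqrt(7096683)/16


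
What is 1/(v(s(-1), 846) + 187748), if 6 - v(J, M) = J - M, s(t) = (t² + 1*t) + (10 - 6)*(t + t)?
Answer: 1/188608 ≈ 5.3020e-6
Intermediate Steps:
s(t) = t² + 9*t (s(t) = (t² + t) + 4*(2*t) = (t + t²) + 8*t = t² + 9*t)
v(J, M) = 6 + M - J (v(J, M) = 6 - (J - M) = 6 + (M - J) = 6 + M - J)
1/(v(s(-1), 846) + 187748) = 1/((6 + 846 - (-1)*(9 - 1)) + 187748) = 1/((6 + 846 - (-1)*8) + 187748) = 1/((6 + 846 - 1*(-8)) + 187748) = 1/((6 + 846 + 8) + 187748) = 1/(860 + 187748) = 1/188608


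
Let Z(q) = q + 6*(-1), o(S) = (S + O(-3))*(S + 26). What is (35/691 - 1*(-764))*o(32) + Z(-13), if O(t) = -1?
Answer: 949257153/691 ≈ 1.3737e+6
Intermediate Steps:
o(S) = (-1 + S)*(26 + S) (o(S) = (S - 1)*(S + 26) = (-1 + S)*(26 + S))
Z(q) = -6 + q (Z(q) = q - 6 = -6 + q)
(35/691 - 1*(-764))*o(32) + Z(-13) = (35/691 - 1*(-764))*(-26 + 32² + 25*32) + (-6 - 13) = (35*(1/691) + 764)*(-26 + 1024 + 800) - 19 = (35/691 + 764)*1798 - 19 = (527959/691)*1798 - 19 = 949270282/691 - 19 = 949257153/691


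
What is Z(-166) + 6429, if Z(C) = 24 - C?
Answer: 6619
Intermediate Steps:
Z(-166) + 6429 = (24 - 1*(-166)) + 6429 = (24 + 166) + 6429 = 190 + 6429 = 6619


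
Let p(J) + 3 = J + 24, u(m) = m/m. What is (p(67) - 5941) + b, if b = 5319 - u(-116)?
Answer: -535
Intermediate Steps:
u(m) = 1
b = 5318 (b = 5319 - 1*1 = 5319 - 1 = 5318)
p(J) = 21 + J (p(J) = -3 + (J + 24) = -3 + (24 + J) = 21 + J)
(p(67) - 5941) + b = ((21 + 67) - 5941) + 5318 = (88 - 5941) + 5318 = -5853 + 5318 = -535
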